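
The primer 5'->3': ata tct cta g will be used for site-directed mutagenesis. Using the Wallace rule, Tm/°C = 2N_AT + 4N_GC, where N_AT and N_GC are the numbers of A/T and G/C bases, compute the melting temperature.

26°C

Scanning the sequence gives A=3, T=4, C=2, G=1.
AT pairs contribute 7, GC pairs contribute 3.
Tm = 2×7 + 4×3 = 26°C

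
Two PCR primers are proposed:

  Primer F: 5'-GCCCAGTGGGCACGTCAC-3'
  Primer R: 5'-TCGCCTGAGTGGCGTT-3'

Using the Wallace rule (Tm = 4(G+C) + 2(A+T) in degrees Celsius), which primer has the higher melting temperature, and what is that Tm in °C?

Primer F, 62°C

Primer F: A+T=5, G+C=13 → Tm = 2(5)+4(13) = 62°C
Primer R: A+T=6, G+C=10 → Tm = 2(6)+4(10) = 52°C
62°C vs 52°C → primer F is higher.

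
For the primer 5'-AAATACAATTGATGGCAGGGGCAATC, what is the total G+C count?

11

Base counts: G=7, C=4, T=5, A=10
G+C = 7 + 4 = 11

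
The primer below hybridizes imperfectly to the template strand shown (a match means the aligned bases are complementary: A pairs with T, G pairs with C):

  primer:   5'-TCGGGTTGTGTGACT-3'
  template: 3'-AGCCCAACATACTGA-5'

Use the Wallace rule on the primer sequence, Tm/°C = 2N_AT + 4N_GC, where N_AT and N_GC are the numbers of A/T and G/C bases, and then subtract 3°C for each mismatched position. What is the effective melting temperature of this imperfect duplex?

Primer base counts: A=1, T=6, G=6, C=2 → A+T=7, G+C=8
Perfect-match Tm = 2(7) + 4(8) = 14 + 32 = 46°C
Mismatches (positions where the bases are not complementary): 1 (at position 10)
Effective Tm = 46 − 1×3 = 46 − 3 = 43°C

43°C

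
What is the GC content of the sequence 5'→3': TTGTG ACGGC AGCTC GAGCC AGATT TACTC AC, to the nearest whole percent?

Base counts: C=9, G=8, A=7, T=8
G+C = 8 + 9 = 17 out of 32 bases
%GC = 17/32 × 100 = 53.12% ≈ 53%

53%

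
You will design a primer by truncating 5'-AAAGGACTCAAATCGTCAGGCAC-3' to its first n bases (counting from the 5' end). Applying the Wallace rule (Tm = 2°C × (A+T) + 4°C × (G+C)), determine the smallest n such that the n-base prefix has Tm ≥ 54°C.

First 18 bases: AAAGGACTCAAATCGTCA → Tm = 50°C (< 54°C)
First 19 bases: AAAGGACTCAAATCGTCAG → Tm = 54°C (≥ 54°C)
Since every base adds ≥2°C, Tm only increases with n, so the threshold is first crossed at n = 19.

n = 19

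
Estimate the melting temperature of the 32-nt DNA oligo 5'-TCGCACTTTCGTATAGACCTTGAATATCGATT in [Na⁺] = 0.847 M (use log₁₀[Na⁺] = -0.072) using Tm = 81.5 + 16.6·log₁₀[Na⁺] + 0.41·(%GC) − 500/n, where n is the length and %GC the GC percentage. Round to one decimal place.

80.1°C

Length n = 32. Counting bases: A=8, T=12, G=5, C=7
G+C = 12, so %GC = 12/32 × 100 = 37.5%
Salt term: 16.6 × (-0.072) = -1.195
GC term: 0.41 × 37.5 = 15.375; length term: −500/32 = −15.625
Tm = 81.5 + (-1.195) + 15.375 − 15.625 = 80.055 → 80.1°C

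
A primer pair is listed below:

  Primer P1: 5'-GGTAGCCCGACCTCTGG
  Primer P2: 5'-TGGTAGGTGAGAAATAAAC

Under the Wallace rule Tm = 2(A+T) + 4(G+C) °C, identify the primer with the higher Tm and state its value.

Primer P1, 58°C

Primer P1: A+T=5, G+C=12 → Tm = 2(5)+4(12) = 58°C
Primer P2: A+T=12, G+C=7 → Tm = 2(12)+4(7) = 52°C
58°C vs 52°C → primer P1 is higher.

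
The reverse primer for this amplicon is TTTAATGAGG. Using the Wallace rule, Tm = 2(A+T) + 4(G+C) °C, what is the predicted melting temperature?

26°C

A=3, T=4, C=0, G=3
So N_AT = 7 and N_GC = 3.
Tm = 4·3 + 2·7 = 12 + 14 = 26°C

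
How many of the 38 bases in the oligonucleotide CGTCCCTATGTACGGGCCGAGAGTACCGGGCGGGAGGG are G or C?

Scanning the sequence gives C=10, A=6, G=17, T=5.
G+C = 17 + 10 = 27

27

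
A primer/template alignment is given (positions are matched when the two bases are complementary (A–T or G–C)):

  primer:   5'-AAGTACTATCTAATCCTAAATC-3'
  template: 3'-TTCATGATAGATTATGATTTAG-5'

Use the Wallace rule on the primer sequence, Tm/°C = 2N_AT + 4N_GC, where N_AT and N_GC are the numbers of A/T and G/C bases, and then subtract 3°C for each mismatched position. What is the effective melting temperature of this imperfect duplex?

53°C

Primer base counts: A=9, T=7, G=1, C=5 → A+T=16, G+C=6
Perfect-match Tm = 2(16) + 4(6) = 32 + 24 = 56°C
Mismatches (positions where the bases are not complementary): 1 (at position 15)
Effective Tm = 56 − 1×3 = 56 − 3 = 53°C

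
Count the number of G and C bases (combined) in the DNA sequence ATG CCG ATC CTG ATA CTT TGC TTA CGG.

13

Counting bases: G=6, T=9, C=7, A=5
Total G or C: 6 + 7 = 13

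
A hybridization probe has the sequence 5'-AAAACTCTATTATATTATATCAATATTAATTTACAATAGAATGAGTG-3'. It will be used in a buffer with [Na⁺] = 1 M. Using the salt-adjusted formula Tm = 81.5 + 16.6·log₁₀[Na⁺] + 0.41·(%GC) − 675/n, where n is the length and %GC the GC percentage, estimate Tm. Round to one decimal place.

Length n = 47. C=4, G=4, T=18, A=21
G+C = 8, so %GC = 8/47 × 100 = 17.021%
Salt term: 16.6 × (0) = 0
GC term: 0.41 × 17.021 = 6.979; length term: −675/47 = −14.362
Tm = 81.5 + (0) + 6.979 − 14.362 = 74.117 → 74.1°C

74.1°C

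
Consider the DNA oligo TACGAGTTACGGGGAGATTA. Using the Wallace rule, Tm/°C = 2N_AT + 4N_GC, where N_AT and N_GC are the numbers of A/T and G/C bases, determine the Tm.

Counting bases: T=5, G=7, C=2, A=6
A+T = 11, G+C = 9
Tm = 4·9 + 2·11 = 36 + 22 = 58°C

58°C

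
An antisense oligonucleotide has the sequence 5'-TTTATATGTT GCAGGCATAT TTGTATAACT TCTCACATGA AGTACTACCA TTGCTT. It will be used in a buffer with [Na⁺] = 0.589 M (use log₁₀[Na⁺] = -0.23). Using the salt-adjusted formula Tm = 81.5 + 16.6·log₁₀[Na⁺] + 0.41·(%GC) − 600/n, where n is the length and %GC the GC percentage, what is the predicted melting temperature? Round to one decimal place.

80.1°C

Length n = 56. Base counts: G=8, A=15, C=10, T=23
G+C = 18, so %GC = 18/56 × 100 = 32.143%
Salt term: 16.6 × (-0.23) = -3.818
GC term: 0.41 × 32.143 = 13.179; length term: −600/56 = −10.714
Tm = 81.5 + (-3.818) + 13.179 − 10.714 = 80.147 → 80.1°C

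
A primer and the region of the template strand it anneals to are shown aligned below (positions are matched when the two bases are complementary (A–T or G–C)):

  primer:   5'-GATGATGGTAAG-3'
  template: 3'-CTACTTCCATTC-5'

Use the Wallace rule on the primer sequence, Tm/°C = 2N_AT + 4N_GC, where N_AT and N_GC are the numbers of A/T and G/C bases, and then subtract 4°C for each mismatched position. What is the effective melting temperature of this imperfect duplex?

30°C

Primer base counts: A=4, T=3, G=5, C=0 → A+T=7, G+C=5
Perfect-match Tm = 2(7) + 4(5) = 14 + 20 = 34°C
Mismatches (positions where the bases are not complementary): 1 (at position 6)
Effective Tm = 34 − 1×4 = 34 − 4 = 30°C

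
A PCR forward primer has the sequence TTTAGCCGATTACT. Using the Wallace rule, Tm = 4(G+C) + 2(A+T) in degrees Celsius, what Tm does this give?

A=3, T=6, G=2, C=3
So N_AT = 9 and N_GC = 5.
Tm = 2(9) + 4(5) = 18 + 20 = 38°C

38°C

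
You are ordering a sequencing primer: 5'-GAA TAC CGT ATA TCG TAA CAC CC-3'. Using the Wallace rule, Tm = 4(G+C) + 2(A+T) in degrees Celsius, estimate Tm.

C=7, T=5, A=8, G=3
So N_AT = 13 and N_GC = 10.
Tm = 4·10 + 2·13 = 40 + 26 = 66°C

66°C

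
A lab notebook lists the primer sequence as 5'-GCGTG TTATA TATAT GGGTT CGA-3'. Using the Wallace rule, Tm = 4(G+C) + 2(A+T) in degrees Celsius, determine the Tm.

Scanning the sequence gives T=9, G=7, A=5, C=2.
So N_AT = 14 and N_GC = 9.
Tm = 4·9 + 2·14 = 36 + 28 = 64°C

64°C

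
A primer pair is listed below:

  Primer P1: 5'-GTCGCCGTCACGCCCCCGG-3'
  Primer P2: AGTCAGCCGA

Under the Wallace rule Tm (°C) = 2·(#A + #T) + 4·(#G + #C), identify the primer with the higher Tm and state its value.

Primer P1, 70°C

Primer P1: A+T=3, G+C=16 → Tm = 2(3)+4(16) = 70°C
Primer P2: A+T=4, G+C=6 → Tm = 2(4)+4(6) = 32°C
70°C vs 32°C → primer P1 is higher.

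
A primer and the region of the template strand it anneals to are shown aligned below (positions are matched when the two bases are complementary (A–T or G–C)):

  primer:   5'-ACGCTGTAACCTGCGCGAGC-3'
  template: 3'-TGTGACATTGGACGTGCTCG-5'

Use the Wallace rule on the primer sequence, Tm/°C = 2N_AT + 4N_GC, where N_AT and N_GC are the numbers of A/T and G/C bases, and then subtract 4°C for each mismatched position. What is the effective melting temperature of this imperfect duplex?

Primer base counts: A=4, T=3, G=6, C=7 → A+T=7, G+C=13
Perfect-match Tm = 2(7) + 4(13) = 14 + 52 = 66°C
Mismatches (positions where the bases are not complementary): 2 (at positions 3, 15)
Effective Tm = 66 − 2×4 = 66 − 8 = 58°C

58°C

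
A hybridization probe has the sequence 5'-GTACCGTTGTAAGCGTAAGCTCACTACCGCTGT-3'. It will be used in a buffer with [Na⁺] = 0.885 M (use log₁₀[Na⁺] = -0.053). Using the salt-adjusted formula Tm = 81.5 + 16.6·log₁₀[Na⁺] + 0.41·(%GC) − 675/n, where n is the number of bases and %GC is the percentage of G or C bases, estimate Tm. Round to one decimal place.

81.3°C

Length n = 33. Scanning the sequence gives A=7, C=9, T=9, G=8.
G+C = 17, so %GC = 17/33 × 100 = 51.515%
Salt term: 16.6 × (-0.053) = -0.88
GC term: 0.41 × 51.515 = 21.121; length term: −675/33 = −20.455
Tm = 81.5 + (-0.88) + 21.121 − 20.455 = 81.286 → 81.3°C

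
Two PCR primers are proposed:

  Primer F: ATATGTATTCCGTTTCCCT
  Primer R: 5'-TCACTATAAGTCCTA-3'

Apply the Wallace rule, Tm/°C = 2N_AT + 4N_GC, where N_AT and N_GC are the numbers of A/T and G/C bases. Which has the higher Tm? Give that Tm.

Primer F: A+T=12, G+C=7 → Tm = 2(12)+4(7) = 52°C
Primer R: A+T=10, G+C=5 → Tm = 2(10)+4(5) = 40°C
52°C vs 40°C → primer F is higher.

Primer F, 52°C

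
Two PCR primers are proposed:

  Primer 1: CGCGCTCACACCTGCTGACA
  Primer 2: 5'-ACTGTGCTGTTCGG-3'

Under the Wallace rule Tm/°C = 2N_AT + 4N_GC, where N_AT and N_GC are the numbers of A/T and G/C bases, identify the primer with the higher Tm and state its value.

Primer 1, 66°C

Primer 1: A+T=7, G+C=13 → Tm = 2(7)+4(13) = 66°C
Primer 2: A+T=6, G+C=8 → Tm = 2(6)+4(8) = 44°C
66°C vs 44°C → primer 1 is higher.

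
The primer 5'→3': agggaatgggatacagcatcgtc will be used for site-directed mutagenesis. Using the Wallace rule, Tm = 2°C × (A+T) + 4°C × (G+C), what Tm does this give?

70°C

Base counts: C=4, A=7, T=4, G=8
AT pairs contribute 11, GC pairs contribute 12.
Tm = 2×11 + 4×12 = 70°C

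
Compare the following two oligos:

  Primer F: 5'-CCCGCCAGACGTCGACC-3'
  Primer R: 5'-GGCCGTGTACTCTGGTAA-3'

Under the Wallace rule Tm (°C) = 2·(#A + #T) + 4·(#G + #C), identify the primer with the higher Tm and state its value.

Primer F, 60°C

Primer F: A+T=4, G+C=13 → Tm = 2(4)+4(13) = 60°C
Primer R: A+T=8, G+C=10 → Tm = 2(8)+4(10) = 56°C
60°C vs 56°C → primer F is higher.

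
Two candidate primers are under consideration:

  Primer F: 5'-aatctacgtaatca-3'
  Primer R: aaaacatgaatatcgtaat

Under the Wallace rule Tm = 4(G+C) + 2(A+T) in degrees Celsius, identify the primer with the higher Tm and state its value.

Primer F: A+T=10, G+C=4 → Tm = 2(10)+4(4) = 36°C
Primer R: A+T=15, G+C=4 → Tm = 2(15)+4(4) = 46°C
36°C vs 46°C → primer R is higher.

Primer R, 46°C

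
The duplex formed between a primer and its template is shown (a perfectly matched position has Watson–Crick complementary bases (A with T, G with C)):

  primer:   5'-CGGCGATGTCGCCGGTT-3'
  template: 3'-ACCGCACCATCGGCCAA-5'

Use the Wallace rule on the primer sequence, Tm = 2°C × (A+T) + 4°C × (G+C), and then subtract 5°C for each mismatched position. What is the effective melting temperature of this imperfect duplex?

38°C

Primer base counts: A=1, T=4, G=7, C=5 → A+T=5, G+C=12
Perfect-match Tm = 2(5) + 4(12) = 10 + 48 = 58°C
Mismatches (positions where the bases are not complementary): 4 (at positions 1, 6, 7, 10)
Effective Tm = 58 − 4×5 = 58 − 20 = 38°C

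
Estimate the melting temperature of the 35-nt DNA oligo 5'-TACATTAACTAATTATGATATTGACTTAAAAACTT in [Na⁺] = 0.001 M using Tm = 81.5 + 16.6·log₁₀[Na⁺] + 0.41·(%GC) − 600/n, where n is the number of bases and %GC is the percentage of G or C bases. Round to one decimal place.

21.6°C

Length n = 35. Base counts: T=14, C=4, G=2, A=15
G+C = 6, so %GC = 6/35 × 100 = 17.143%
Salt term: 16.6 × (-3) = -49.8
GC term: 0.41 × 17.143 = 7.029; length term: −600/35 = −17.143
Tm = 81.5 + (-49.8) + 7.029 − 17.143 = 21.586 → 21.6°C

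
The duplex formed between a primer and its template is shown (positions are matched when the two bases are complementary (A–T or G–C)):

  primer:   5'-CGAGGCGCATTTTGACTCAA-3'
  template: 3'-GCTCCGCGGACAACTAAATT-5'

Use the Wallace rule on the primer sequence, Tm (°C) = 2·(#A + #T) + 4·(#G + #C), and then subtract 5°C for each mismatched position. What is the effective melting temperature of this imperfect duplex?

Primer base counts: A=5, T=5, G=5, C=5 → A+T=10, G+C=10
Perfect-match Tm = 2(10) + 4(10) = 20 + 40 = 60°C
Mismatches (positions where the bases are not complementary): 4 (at positions 9, 11, 16, 18)
Effective Tm = 60 − 4×5 = 60 − 20 = 40°C

40°C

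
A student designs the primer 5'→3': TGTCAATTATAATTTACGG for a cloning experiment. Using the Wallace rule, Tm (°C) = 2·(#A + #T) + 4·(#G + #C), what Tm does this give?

48°C

G=3, T=8, A=6, C=2
So N_AT = 14 and N_GC = 5.
Tm = 4·5 + 2·14 = 20 + 28 = 48°C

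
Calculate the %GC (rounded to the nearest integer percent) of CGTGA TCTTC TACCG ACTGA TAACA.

44%

T=7, C=7, A=7, G=4
G+C = 4 + 7 = 11 out of 25 bases
%GC = 11/25 × 100 = 44% ≈ 44%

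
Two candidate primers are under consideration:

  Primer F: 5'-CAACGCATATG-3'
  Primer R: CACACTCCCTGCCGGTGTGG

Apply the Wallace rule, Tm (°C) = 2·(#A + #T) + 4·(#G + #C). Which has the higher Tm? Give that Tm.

Primer F: A+T=6, G+C=5 → Tm = 2(6)+4(5) = 32°C
Primer R: A+T=6, G+C=14 → Tm = 2(6)+4(14) = 68°C
32°C vs 68°C → primer R is higher.

Primer R, 68°C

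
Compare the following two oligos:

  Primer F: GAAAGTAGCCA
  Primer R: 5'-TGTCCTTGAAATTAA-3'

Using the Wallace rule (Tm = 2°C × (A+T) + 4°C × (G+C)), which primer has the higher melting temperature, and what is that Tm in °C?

Primer F: A+T=6, G+C=5 → Tm = 2(6)+4(5) = 32°C
Primer R: A+T=11, G+C=4 → Tm = 2(11)+4(4) = 38°C
32°C vs 38°C → primer R is higher.

Primer R, 38°C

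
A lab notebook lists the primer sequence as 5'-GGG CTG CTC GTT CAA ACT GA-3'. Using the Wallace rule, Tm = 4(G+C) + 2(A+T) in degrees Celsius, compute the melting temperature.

62°C

Counting bases: A=4, T=5, C=5, G=6
A+T = 9, G+C = 11
Tm = 2×9 + 4×11 = 62°C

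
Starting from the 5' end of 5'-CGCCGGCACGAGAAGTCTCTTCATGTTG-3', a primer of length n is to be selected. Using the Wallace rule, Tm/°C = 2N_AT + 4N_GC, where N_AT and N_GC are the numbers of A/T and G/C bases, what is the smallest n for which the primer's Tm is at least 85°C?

First 27 bases: CGCCGGCACGAGAAGTCTCTTCATGTT → Tm = 84°C (< 85°C)
First 28 bases: CGCCGGCACGAGAAGTCTCTTCATGTTG → Tm = 88°C (≥ 85°C)
Each additional base adds 2°C (A/T) or 4°C (G/C), so Tm is non-decreasing in n; n = 28 is the first length to reach 85°C.

n = 28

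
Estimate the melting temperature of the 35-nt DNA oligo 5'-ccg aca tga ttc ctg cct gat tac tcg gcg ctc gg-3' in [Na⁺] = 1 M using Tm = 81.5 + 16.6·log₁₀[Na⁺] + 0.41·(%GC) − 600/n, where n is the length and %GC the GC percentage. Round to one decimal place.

Length n = 35. Base counts: A=5, G=9, C=12, T=9
G+C = 21, so %GC = 21/35 × 100 = 60%
Salt term: 16.6 × (0) = 0
GC term: 0.41 × 60 = 24.6; length term: −600/35 = −17.143
Tm = 81.5 + (0) + 24.6 − 17.143 = 88.957 → 89.0°C

89.0°C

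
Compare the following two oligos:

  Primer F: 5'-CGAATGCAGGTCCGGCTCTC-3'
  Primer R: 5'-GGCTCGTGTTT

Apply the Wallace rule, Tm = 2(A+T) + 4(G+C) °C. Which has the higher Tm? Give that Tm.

Primer F, 66°C

Primer F: A+T=7, G+C=13 → Tm = 2(7)+4(13) = 66°C
Primer R: A+T=5, G+C=6 → Tm = 2(5)+4(6) = 34°C
66°C vs 34°C → primer F is higher.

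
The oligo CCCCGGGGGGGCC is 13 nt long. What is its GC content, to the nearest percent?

A=0, C=6, G=7, T=0
G+C = 7 + 6 = 13 out of 13 bases
%GC = 13/13 × 100 = 100% ≈ 100%

100%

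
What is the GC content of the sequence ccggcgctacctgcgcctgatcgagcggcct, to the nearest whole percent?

74%

Scanning the sequence gives C=13, G=10, T=5, A=3.
G+C = 10 + 13 = 23 out of 31 bases
%GC = 23/31 × 100 = 74.19% ≈ 74%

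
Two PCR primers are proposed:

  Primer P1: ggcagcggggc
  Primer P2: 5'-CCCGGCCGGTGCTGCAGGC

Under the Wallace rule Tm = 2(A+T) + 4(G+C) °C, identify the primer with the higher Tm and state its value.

Primer P2, 70°C

Primer P1: A+T=1, G+C=10 → Tm = 2(1)+4(10) = 42°C
Primer P2: A+T=3, G+C=16 → Tm = 2(3)+4(16) = 70°C
42°C vs 70°C → primer P2 is higher.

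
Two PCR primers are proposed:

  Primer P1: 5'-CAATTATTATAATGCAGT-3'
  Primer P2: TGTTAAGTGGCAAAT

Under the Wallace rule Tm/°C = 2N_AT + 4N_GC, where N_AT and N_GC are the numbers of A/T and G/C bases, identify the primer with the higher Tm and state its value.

Primer P1, 44°C

Primer P1: A+T=14, G+C=4 → Tm = 2(14)+4(4) = 44°C
Primer P2: A+T=10, G+C=5 → Tm = 2(10)+4(5) = 40°C
44°C vs 40°C → primer P1 is higher.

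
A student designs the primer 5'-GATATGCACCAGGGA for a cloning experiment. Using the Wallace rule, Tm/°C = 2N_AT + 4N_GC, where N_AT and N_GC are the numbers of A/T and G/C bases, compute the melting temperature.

Base counts: C=3, G=5, A=5, T=2
AT pairs contribute 7, GC pairs contribute 8.
Tm = 2(7) + 4(8) = 14 + 32 = 46°C

46°C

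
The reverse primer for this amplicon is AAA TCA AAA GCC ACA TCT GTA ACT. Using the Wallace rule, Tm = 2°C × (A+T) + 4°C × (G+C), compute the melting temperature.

Counting bases: G=2, A=11, T=5, C=6
A+T = 16, G+C = 8
Tm = 2(16) + 4(8) = 32 + 32 = 64°C

64°C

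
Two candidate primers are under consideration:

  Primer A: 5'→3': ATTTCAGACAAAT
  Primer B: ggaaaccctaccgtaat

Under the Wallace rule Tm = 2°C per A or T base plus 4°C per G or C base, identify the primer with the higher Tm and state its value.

Primer B, 50°C

Primer A: A+T=10, G+C=3 → Tm = 2(10)+4(3) = 32°C
Primer B: A+T=9, G+C=8 → Tm = 2(9)+4(8) = 50°C
32°C vs 50°C → primer B is higher.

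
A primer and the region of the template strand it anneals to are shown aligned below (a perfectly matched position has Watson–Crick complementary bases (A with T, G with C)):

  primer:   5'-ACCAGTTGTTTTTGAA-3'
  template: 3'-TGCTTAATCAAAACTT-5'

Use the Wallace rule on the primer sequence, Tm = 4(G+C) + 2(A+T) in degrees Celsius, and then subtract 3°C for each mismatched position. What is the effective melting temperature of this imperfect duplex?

Primer base counts: A=4, T=7, G=3, C=2 → A+T=11, G+C=5
Perfect-match Tm = 2(11) + 4(5) = 22 + 20 = 42°C
Mismatches (positions where the bases are not complementary): 4 (at positions 3, 5, 8, 9)
Effective Tm = 42 − 4×3 = 42 − 12 = 30°C

30°C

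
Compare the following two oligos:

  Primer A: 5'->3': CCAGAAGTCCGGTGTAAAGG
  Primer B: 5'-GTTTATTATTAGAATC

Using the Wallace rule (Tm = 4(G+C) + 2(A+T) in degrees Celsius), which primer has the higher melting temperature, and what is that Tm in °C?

Primer A: A+T=9, G+C=11 → Tm = 2(9)+4(11) = 62°C
Primer B: A+T=13, G+C=3 → Tm = 2(13)+4(3) = 38°C
62°C vs 38°C → primer A is higher.

Primer A, 62°C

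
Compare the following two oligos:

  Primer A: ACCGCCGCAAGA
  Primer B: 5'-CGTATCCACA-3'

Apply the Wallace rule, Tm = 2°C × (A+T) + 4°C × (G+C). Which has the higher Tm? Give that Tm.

Primer A: A+T=4, G+C=8 → Tm = 2(4)+4(8) = 40°C
Primer B: A+T=5, G+C=5 → Tm = 2(5)+4(5) = 30°C
40°C vs 30°C → primer A is higher.

Primer A, 40°C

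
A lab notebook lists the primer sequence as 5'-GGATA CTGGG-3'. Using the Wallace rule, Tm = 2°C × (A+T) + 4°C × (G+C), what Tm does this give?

C=1, G=5, T=2, A=2
AT pairs contribute 4, GC pairs contribute 6.
Tm = 2(4) + 4(6) = 8 + 24 = 32°C

32°C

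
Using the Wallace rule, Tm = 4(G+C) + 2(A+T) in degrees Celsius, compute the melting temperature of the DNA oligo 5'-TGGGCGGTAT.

32°C

C=1, A=1, T=3, G=5
AT pairs contribute 4, GC pairs contribute 6.
Tm = 4·6 + 2·4 = 24 + 8 = 32°C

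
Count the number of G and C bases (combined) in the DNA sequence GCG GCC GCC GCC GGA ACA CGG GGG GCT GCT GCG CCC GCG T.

G=18, C=16, T=3, A=3
G+C = 18 + 16 = 34

34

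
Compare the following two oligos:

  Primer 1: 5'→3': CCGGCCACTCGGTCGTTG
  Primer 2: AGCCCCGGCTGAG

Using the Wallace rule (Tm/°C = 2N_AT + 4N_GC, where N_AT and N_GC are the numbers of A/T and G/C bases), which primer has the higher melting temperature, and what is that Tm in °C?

Primer 1: A+T=5, G+C=13 → Tm = 2(5)+4(13) = 62°C
Primer 2: A+T=3, G+C=10 → Tm = 2(3)+4(10) = 46°C
62°C vs 46°C → primer 1 is higher.

Primer 1, 62°C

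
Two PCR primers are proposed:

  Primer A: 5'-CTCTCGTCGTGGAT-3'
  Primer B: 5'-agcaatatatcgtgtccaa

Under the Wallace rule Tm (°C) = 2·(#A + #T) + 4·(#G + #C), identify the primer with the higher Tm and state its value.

Primer B, 52°C

Primer A: A+T=6, G+C=8 → Tm = 2(6)+4(8) = 44°C
Primer B: A+T=12, G+C=7 → Tm = 2(12)+4(7) = 52°C
44°C vs 52°C → primer B is higher.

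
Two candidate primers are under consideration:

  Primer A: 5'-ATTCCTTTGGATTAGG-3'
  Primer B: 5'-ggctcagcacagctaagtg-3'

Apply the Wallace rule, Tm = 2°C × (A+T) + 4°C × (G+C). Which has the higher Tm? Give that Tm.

Primer B, 60°C

Primer A: A+T=10, G+C=6 → Tm = 2(10)+4(6) = 44°C
Primer B: A+T=8, G+C=11 → Tm = 2(8)+4(11) = 60°C
44°C vs 60°C → primer B is higher.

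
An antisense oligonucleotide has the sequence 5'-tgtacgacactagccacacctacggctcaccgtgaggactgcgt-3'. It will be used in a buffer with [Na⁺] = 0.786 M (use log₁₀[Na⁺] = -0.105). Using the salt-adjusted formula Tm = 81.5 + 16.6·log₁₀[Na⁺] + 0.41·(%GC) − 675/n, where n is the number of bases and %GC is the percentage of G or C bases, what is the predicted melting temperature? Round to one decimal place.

88.6°C

Length n = 44. G=11, T=8, A=10, C=15
G+C = 26, so %GC = 26/44 × 100 = 59.091%
Salt term: 16.6 × (-0.105) = -1.743
GC term: 0.41 × 59.091 = 24.227; length term: −675/44 = −15.341
Tm = 81.5 + (-1.743) + 24.227 − 15.341 = 88.643 → 88.6°C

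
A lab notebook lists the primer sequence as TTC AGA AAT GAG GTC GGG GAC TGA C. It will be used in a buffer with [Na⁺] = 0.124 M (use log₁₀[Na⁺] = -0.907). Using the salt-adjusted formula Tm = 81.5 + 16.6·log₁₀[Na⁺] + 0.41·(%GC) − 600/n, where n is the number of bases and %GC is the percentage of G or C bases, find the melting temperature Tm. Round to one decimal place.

Length n = 25. Base counts: T=5, A=7, G=9, C=4
G+C = 13, so %GC = 13/25 × 100 = 52%
Salt term: 16.6 × (-0.907) = -15.056
GC term: 0.41 × 52 = 21.32; length term: −600/25 = −24
Tm = 81.5 + (-15.056) + 21.32 − 24 = 63.764 → 63.8°C

63.8°C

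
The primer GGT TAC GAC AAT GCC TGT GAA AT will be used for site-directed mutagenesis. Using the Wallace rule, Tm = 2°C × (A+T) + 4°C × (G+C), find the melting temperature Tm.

66°C

Counting bases: C=4, A=7, T=6, G=6
AT pairs contribute 13, GC pairs contribute 10.
Tm = 2×13 + 4×10 = 66°C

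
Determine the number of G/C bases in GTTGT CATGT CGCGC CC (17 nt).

11

A=1, G=5, C=6, T=5
Total G or C: 5 + 6 = 11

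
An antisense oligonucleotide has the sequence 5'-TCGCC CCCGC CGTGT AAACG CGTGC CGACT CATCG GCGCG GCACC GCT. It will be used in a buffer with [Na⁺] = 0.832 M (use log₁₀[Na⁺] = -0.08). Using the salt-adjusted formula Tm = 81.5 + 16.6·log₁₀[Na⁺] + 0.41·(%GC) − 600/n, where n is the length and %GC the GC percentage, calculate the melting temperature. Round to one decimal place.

97.6°C

Length n = 48. Counting bases: A=6, C=21, G=14, T=7
G+C = 35, so %GC = 35/48 × 100 = 72.917%
Salt term: 16.6 × (-0.08) = -1.328
GC term: 0.41 × 72.917 = 29.896; length term: −600/48 = −12.5
Tm = 81.5 + (-1.328) + 29.896 − 12.5 = 97.568 → 97.6°C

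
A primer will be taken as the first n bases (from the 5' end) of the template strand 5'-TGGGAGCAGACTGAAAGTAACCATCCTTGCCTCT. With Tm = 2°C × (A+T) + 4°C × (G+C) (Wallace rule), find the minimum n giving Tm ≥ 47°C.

n = 16

First 15 bases: TGGGAGCAGACTGAA → Tm = 46°C (< 47°C)
First 16 bases: TGGGAGCAGACTGAAA → Tm = 48°C (≥ 47°C)
Each additional base adds 2°C (A/T) or 4°C (G/C), so Tm is non-decreasing in n; n = 16 is the first length to reach 47°C.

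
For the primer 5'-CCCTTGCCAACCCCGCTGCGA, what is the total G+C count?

T=3, A=3, C=11, G=4
G+C = 4 + 11 = 15

15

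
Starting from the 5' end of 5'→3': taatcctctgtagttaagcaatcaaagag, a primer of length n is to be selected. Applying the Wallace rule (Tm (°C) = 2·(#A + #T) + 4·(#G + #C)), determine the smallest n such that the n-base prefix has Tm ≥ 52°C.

n = 19

First 18 bases: TAATCCTCTGTAGTTAAG → Tm = 48°C (< 52°C)
First 19 bases: TAATCCTCTGTAGTTAAGC → Tm = 52°C (≥ 52°C)
Since every base adds ≥2°C, Tm only increases with n, so the threshold is first crossed at n = 19.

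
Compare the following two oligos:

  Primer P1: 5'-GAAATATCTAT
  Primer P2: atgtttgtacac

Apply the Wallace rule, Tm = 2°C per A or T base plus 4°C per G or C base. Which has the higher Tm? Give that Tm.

Primer P1: A+T=9, G+C=2 → Tm = 2(9)+4(2) = 26°C
Primer P2: A+T=8, G+C=4 → Tm = 2(8)+4(4) = 32°C
26°C vs 32°C → primer P2 is higher.

Primer P2, 32°C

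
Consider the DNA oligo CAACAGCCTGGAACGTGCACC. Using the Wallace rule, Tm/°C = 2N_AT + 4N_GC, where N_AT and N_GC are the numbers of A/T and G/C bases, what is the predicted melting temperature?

Scanning the sequence gives G=5, C=8, A=6, T=2.
So N_AT = 8 and N_GC = 13.
Tm = 4·13 + 2·8 = 52 + 16 = 68°C

68°C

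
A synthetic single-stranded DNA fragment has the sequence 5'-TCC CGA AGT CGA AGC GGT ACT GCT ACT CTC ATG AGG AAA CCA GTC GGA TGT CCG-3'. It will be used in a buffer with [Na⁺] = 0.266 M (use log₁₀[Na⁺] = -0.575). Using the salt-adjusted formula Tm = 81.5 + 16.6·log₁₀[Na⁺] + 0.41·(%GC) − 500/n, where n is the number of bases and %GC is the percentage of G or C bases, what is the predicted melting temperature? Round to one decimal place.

85.5°C

Length n = 54. Counting bases: T=11, A=13, G=15, C=15
G+C = 30, so %GC = 30/54 × 100 = 55.556%
Salt term: 16.6 × (-0.575) = -9.545
GC term: 0.41 × 55.556 = 22.778; length term: −500/54 = −9.259
Tm = 81.5 + (-9.545) + 22.778 − 9.259 = 85.474 → 85.5°C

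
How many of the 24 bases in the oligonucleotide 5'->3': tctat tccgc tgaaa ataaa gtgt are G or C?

8

A=8, G=4, C=4, T=8
G+C = 4 + 4 = 8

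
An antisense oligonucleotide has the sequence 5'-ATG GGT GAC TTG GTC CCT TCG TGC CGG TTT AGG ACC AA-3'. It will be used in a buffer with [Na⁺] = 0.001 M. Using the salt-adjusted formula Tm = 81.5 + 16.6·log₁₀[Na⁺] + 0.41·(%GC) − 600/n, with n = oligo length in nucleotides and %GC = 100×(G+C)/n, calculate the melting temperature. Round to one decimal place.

Length n = 38. G=12, C=9, T=11, A=6
G+C = 21, so %GC = 21/38 × 100 = 55.263%
Salt term: 16.6 × (-3) = -49.8
GC term: 0.41 × 55.263 = 22.658; length term: −600/38 = −15.789
Tm = 81.5 + (-49.8) + 22.658 − 15.789 = 38.569 → 38.6°C

38.6°C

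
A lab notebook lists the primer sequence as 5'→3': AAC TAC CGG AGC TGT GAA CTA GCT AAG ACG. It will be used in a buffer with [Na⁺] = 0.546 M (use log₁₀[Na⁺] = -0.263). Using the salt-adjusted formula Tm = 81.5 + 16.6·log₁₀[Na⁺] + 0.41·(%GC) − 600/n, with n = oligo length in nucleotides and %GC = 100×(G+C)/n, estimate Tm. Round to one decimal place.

77.6°C

Length n = 30. A=10, G=8, C=7, T=5
G+C = 15, so %GC = 15/30 × 100 = 50%
Salt term: 16.6 × (-0.263) = -4.366
GC term: 0.41 × 50 = 20.5; length term: −600/30 = −20
Tm = 81.5 + (-4.366) + 20.5 − 20 = 77.634 → 77.6°C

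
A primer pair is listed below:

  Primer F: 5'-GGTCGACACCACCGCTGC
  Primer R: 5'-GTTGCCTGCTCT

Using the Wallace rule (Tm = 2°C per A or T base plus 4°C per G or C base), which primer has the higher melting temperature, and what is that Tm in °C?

Primer F: A+T=5, G+C=13 → Tm = 2(5)+4(13) = 62°C
Primer R: A+T=5, G+C=7 → Tm = 2(5)+4(7) = 38°C
62°C vs 38°C → primer F is higher.

Primer F, 62°C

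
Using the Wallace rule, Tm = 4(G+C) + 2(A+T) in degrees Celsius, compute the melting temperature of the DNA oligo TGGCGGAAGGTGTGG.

A=2, T=3, C=1, G=9
A+T = 5, G+C = 10
Tm = 2(5) + 4(10) = 10 + 40 = 50°C

50°C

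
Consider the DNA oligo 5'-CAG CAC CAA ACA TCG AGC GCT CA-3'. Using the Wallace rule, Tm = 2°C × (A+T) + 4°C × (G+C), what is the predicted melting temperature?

Counting bases: A=8, T=2, C=9, G=4
So N_AT = 10 and N_GC = 13.
Tm = 2×10 + 4×13 = 72°C

72°C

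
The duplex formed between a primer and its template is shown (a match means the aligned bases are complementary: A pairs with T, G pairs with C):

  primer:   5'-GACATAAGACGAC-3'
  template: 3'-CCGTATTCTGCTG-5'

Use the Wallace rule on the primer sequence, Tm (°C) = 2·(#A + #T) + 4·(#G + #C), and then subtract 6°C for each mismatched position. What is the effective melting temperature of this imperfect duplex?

32°C

Primer base counts: A=6, T=1, G=3, C=3 → A+T=7, G+C=6
Perfect-match Tm = 2(7) + 4(6) = 14 + 24 = 38°C
Mismatches (positions where the bases are not complementary): 1 (at position 2)
Effective Tm = 38 − 1×6 = 38 − 6 = 32°C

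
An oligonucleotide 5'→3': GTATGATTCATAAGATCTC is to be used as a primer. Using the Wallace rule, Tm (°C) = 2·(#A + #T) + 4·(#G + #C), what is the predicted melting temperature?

C=3, A=6, G=3, T=7
AT pairs contribute 13, GC pairs contribute 6.
Tm = 4·6 + 2·13 = 24 + 26 = 50°C

50°C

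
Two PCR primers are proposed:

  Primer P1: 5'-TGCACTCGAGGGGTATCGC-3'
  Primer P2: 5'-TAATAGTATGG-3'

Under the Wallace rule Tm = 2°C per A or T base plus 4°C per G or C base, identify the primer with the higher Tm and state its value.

Primer P1: A+T=7, G+C=12 → Tm = 2(7)+4(12) = 62°C
Primer P2: A+T=8, G+C=3 → Tm = 2(8)+4(3) = 28°C
62°C vs 28°C → primer P1 is higher.

Primer P1, 62°C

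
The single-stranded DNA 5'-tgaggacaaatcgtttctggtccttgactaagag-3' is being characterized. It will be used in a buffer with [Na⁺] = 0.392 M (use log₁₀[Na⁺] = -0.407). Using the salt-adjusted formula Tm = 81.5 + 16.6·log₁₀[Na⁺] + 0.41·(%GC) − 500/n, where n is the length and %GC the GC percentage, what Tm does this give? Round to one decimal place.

Length n = 34. Base counts: T=10, G=9, A=9, C=6
G+C = 15, so %GC = 15/34 × 100 = 44.118%
Salt term: 16.6 × (-0.407) = -6.756
GC term: 0.41 × 44.118 = 18.088; length term: −500/34 = −14.706
Tm = 81.5 + (-6.756) + 18.088 − 14.706 = 78.126 → 78.1°C

78.1°C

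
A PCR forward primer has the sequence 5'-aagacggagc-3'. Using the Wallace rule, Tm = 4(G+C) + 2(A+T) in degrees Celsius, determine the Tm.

32°C

Base counts: G=4, T=0, C=2, A=4
So N_AT = 4 and N_GC = 6.
Tm = 2×4 + 4×6 = 32°C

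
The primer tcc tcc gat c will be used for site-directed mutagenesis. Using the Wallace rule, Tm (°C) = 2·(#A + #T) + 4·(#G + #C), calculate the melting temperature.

Counting bases: C=5, T=3, A=1, G=1
So N_AT = 4 and N_GC = 6.
Tm = 2×4 + 4×6 = 32°C

32°C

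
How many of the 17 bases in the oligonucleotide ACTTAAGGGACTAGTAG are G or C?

7

Scanning the sequence gives G=5, T=4, A=6, C=2.
Total G or C: 5 + 2 = 7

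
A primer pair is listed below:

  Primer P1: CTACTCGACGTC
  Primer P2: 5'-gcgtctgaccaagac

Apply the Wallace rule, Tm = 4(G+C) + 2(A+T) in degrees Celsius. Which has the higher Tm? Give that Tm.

Primer P1: A+T=5, G+C=7 → Tm = 2(5)+4(7) = 38°C
Primer P2: A+T=6, G+C=9 → Tm = 2(6)+4(9) = 48°C
38°C vs 48°C → primer P2 is higher.

Primer P2, 48°C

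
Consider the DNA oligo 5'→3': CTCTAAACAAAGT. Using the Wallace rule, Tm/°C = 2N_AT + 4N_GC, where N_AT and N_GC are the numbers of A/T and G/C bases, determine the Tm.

34°C

Counting bases: G=1, C=3, T=3, A=6
AT pairs contribute 9, GC pairs contribute 4.
Tm = 2(9) + 4(4) = 18 + 16 = 34°C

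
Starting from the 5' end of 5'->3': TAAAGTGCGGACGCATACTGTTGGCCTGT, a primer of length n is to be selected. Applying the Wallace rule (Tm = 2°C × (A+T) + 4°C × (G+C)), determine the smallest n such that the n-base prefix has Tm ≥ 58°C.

n = 20

First 19 bases: TAAAGTGCGGACGCATACT → Tm = 56°C (< 58°C)
First 20 bases: TAAAGTGCGGACGCATACTG → Tm = 60°C (≥ 58°C)
Since every base adds ≥2°C, Tm only increases with n, so the threshold is first crossed at n = 20.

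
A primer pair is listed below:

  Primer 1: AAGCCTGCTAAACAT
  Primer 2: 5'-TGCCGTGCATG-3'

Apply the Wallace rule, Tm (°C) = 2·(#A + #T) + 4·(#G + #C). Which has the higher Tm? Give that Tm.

Primer 1, 42°C

Primer 1: A+T=9, G+C=6 → Tm = 2(9)+4(6) = 42°C
Primer 2: A+T=4, G+C=7 → Tm = 2(4)+4(7) = 36°C
42°C vs 36°C → primer 1 is higher.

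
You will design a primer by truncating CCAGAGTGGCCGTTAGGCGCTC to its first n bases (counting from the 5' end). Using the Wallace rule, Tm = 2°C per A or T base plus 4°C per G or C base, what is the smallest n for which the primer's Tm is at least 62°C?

First 18 bases: CCAGAGTGGCCGTTAGGC → Tm = 60°C (< 62°C)
First 19 bases: CCAGAGTGGCCGTTAGGCG → Tm = 64°C (≥ 62°C)
Each additional base adds 2°C (A/T) or 4°C (G/C), so Tm is non-decreasing in n; n = 19 is the first length to reach 62°C.

n = 19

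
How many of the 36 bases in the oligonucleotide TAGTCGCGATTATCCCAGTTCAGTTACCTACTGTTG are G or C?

16

Counting bases: T=13, C=9, G=7, A=7
Total G or C: 7 + 9 = 16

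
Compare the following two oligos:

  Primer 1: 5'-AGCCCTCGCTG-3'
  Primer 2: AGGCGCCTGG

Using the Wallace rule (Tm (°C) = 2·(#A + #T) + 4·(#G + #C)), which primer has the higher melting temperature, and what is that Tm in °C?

Primer 1, 38°C

Primer 1: A+T=3, G+C=8 → Tm = 2(3)+4(8) = 38°C
Primer 2: A+T=2, G+C=8 → Tm = 2(2)+4(8) = 36°C
38°C vs 36°C → primer 1 is higher.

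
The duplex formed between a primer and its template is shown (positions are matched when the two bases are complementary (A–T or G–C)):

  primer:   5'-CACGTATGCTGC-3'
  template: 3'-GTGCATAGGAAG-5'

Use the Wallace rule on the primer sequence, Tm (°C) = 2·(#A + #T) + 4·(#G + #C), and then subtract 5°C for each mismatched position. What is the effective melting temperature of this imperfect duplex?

28°C

Primer base counts: A=2, T=3, G=3, C=4 → A+T=5, G+C=7
Perfect-match Tm = 2(5) + 4(7) = 10 + 28 = 38°C
Mismatches (positions where the bases are not complementary): 2 (at positions 8, 11)
Effective Tm = 38 − 2×5 = 38 − 10 = 28°C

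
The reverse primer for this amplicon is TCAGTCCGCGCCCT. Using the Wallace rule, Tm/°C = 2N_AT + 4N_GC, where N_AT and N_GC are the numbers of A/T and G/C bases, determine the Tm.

Scanning the sequence gives T=3, A=1, G=3, C=7.
So N_AT = 4 and N_GC = 10.
Tm = 2×4 + 4×10 = 48°C

48°C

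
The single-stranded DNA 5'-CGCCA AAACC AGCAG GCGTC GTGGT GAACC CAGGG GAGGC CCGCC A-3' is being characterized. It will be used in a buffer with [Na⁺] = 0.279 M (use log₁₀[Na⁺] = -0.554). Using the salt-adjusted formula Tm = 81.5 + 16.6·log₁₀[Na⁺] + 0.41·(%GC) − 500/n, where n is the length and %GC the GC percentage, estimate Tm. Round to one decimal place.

90.0°C

Length n = 46. Counting bases: T=3, C=16, A=11, G=16
G+C = 32, so %GC = 32/46 × 100 = 69.565%
Salt term: 16.6 × (-0.554) = -9.196
GC term: 0.41 × 69.565 = 28.522; length term: −500/46 = −10.87
Tm = 81.5 + (-9.196) + 28.522 − 10.87 = 89.956 → 90.0°C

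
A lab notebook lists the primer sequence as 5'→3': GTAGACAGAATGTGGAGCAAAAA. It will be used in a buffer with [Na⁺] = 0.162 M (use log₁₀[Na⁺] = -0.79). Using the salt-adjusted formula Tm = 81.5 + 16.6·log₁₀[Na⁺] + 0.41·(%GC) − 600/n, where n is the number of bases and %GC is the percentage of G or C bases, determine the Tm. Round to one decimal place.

Length n = 23. Scanning the sequence gives T=3, A=11, G=7, C=2.
G+C = 9, so %GC = 9/23 × 100 = 39.13%
Salt term: 16.6 × (-0.79) = -13.114
GC term: 0.41 × 39.13 = 16.043; length term: −600/23 = −26.087
Tm = 81.5 + (-13.114) + 16.043 − 26.087 = 58.342 → 58.3°C

58.3°C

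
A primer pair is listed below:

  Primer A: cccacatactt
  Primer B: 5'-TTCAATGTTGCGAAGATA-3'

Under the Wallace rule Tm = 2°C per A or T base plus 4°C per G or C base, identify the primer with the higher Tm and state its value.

Primer B, 48°C

Primer A: A+T=6, G+C=5 → Tm = 2(6)+4(5) = 32°C
Primer B: A+T=12, G+C=6 → Tm = 2(12)+4(6) = 48°C
32°C vs 48°C → primer B is higher.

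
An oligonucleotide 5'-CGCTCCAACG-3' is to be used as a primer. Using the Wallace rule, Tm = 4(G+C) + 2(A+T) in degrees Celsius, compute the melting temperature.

34°C

Base counts: G=2, A=2, C=5, T=1
So N_AT = 3 and N_GC = 7.
Tm = 2×3 + 4×7 = 34°C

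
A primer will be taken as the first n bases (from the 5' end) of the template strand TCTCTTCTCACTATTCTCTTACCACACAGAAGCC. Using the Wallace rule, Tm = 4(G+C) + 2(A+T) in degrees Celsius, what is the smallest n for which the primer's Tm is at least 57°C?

First 21 bases: TCTCTTCTCACTATTCTCTTA → Tm = 56°C (< 57°C)
First 22 bases: TCTCTTCTCACTATTCTCTTAC → Tm = 60°C (≥ 57°C)
Each additional base adds 2°C (A/T) or 4°C (G/C), so Tm is non-decreasing in n; n = 22 is the first length to reach 57°C.

n = 22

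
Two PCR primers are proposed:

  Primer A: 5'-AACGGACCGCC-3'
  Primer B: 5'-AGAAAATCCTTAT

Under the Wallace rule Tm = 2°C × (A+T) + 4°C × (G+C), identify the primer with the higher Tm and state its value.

Primer A, 38°C

Primer A: A+T=3, G+C=8 → Tm = 2(3)+4(8) = 38°C
Primer B: A+T=10, G+C=3 → Tm = 2(10)+4(3) = 32°C
38°C vs 32°C → primer A is higher.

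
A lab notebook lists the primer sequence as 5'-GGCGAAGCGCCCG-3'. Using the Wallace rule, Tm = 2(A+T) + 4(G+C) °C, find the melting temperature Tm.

48°C

Base counts: G=6, A=2, T=0, C=5
AT pairs contribute 2, GC pairs contribute 11.
Tm = 2×2 + 4×11 = 48°C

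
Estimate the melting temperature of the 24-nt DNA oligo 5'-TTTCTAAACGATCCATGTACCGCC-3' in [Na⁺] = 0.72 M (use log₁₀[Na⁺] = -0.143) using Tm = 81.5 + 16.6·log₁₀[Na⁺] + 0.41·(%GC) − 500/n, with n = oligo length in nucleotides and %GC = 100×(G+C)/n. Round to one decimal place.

Length n = 24. T=7, A=6, C=8, G=3
G+C = 11, so %GC = 11/24 × 100 = 45.833%
Salt term: 16.6 × (-0.143) = -2.374
GC term: 0.41 × 45.833 = 18.792; length term: −500/24 = −20.833
Tm = 81.5 + (-2.374) + 18.792 − 20.833 = 77.085 → 77.1°C

77.1°C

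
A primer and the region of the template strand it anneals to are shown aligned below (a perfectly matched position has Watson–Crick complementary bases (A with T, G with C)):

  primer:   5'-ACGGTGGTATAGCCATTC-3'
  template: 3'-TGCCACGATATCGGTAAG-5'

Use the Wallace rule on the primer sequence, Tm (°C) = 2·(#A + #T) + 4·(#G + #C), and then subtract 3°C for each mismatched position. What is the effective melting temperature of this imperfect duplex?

Primer base counts: A=4, T=5, G=5, C=4 → A+T=9, G+C=9
Perfect-match Tm = 2(9) + 4(9) = 18 + 36 = 54°C
Mismatches (positions where the bases are not complementary): 1 (at position 7)
Effective Tm = 54 − 1×3 = 54 − 3 = 51°C

51°C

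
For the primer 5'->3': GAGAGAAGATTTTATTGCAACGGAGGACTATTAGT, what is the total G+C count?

Scanning the sequence gives G=10, T=10, C=3, A=12.
G+C = 10 + 3 = 13

13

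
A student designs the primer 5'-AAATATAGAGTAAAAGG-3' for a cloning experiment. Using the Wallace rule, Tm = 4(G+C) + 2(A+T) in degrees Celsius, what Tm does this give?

G=4, C=0, T=3, A=10
A+T = 13, G+C = 4
Tm = 2(13) + 4(4) = 26 + 16 = 42°C

42°C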